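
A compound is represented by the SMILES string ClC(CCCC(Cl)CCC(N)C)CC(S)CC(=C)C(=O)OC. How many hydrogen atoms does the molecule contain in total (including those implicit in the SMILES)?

Walk through each heavy atom and fill implicit hydrogens from standard valence (C 4, N 3, O 2, S 2, halogen 1):
  atom 1: Cl (halogen, monovalent) → 0 H
  atom 2: C, bond orders sum to 3 (valence 4) → 1 H
  atom 3: C, bond orders sum to 2 (valence 4) → 2 H
  atom 4: C, bond orders sum to 2 (valence 4) → 2 H
  atom 5: C, bond orders sum to 2 (valence 4) → 2 H
  atom 6: C, bond orders sum to 3 (valence 4) → 1 H
  atom 7: Cl (halogen, monovalent) → 0 H
  atom 8: C, bond orders sum to 2 (valence 4) → 2 H
  atom 9: C, bond orders sum to 2 (valence 4) → 2 H
  atom 10: C, bond orders sum to 3 (valence 4) → 1 H
  atom 11: N, bond orders sum to 1 (valence 3) → 2 H
  atom 12: C, bond orders sum to 1 (valence 4) → 3 H
  atom 13: C, bond orders sum to 2 (valence 4) → 2 H
  atom 14: C, bond orders sum to 3 (valence 4) → 1 H
  atom 15: S, bond orders sum to 1 (valence 2) → 1 H
  atom 16: C, bond orders sum to 2 (valence 4) → 2 H
  atom 17: C, bond orders sum to 4 (valence 4) → 0 H
  atom 18: C, bond orders sum to 2 (valence 4) → 2 H
  atom 19: C, bond orders sum to 4 (valence 4) → 0 H
  atom 20: O, bond orders sum to 2 (valence 2) → 0 H
  atom 21: O, bond orders sum to 2 (valence 2) → 0 H
  atom 22: C, bond orders sum to 1 (valence 4) → 3 H
Total hydrogens: 29.

29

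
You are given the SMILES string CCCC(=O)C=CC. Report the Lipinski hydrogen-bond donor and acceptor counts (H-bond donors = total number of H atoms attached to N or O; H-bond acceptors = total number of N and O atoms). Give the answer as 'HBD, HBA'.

Donors: find every N or O and count the H atoms it carries.
  atom 5 (O): bond orders sum to 2 → 0 H
Lipinski HBD = 0.
Acceptors: N atoms = 0, O atoms = 1 → HBA = 1.

0, 1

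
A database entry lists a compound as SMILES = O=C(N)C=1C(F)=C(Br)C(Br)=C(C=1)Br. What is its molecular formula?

Walk through each heavy atom and fill implicit hydrogens from standard valence (C 4, N 3, O 2, S 2, halogen 1):
  atom 1: O, bond orders sum to 2 (valence 2) → 0 H
  atom 2: C, bond orders sum to 4 (valence 4) → 0 H
  atom 3: N, bond orders sum to 1 (valence 3) → 2 H
  atom 4: C, bond orders sum to 4 (valence 4) → 0 H
  atom 5: C, bond orders sum to 4 (valence 4) → 0 H
  atom 6: F (halogen, monovalent) → 0 H
  atom 7: C, bond orders sum to 4 (valence 4) → 0 H
  atom 8: Br (halogen, monovalent) → 0 H
  atom 9: C, bond orders sum to 4 (valence 4) → 0 H
  atom 10: Br (halogen, monovalent) → 0 H
  atom 11: C, bond orders sum to 4 (valence 4) → 0 H
  atom 12: C, bond orders sum to 3 (valence 4) → 1 H
  atom 13: Br (halogen, monovalent) → 0 H
Totals → C:7, H:3, Br:3, F:1, N:1, O:1.
In Hill order: C7H3Br3FNO.

C7H3Br3FNO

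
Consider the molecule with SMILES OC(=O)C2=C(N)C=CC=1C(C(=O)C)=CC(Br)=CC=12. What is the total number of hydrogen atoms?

10

Walk through each heavy atom and fill implicit hydrogens from standard valence (C 4, N 3, O 2, S 2, halogen 1):
  atom 1: O, bond orders sum to 1 (valence 2) → 1 H
  atom 2: C, bond orders sum to 4 (valence 4) → 0 H
  atom 3: O, bond orders sum to 2 (valence 2) → 0 H
  atom 4: C, bond orders sum to 4 (valence 4) → 0 H
  atom 5: C, bond orders sum to 4 (valence 4) → 0 H
  atom 6: N, bond orders sum to 1 (valence 3) → 2 H
  atom 7: C, bond orders sum to 3 (valence 4) → 1 H
  atom 8: C, bond orders sum to 3 (valence 4) → 1 H
  atom 9: C, bond orders sum to 4 (valence 4) → 0 H
  atom 10: C, bond orders sum to 4 (valence 4) → 0 H
  atom 11: C, bond orders sum to 4 (valence 4) → 0 H
  atom 12: O, bond orders sum to 2 (valence 2) → 0 H
  atom 13: C, bond orders sum to 1 (valence 4) → 3 H
  atom 14: C, bond orders sum to 3 (valence 4) → 1 H
  atom 15: C, bond orders sum to 4 (valence 4) → 0 H
  atom 16: Br (halogen, monovalent) → 0 H
  atom 17: C, bond orders sum to 3 (valence 4) → 1 H
  atom 18: C, bond orders sum to 4 (valence 4) → 0 H
Total hydrogens: 10.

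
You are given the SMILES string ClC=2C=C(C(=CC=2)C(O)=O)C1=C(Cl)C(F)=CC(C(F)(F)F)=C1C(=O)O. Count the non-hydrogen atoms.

25

Every atom symbol written in the SMILES (organic subset) is one heavy atom; implicit H are not written.
Heavy atoms by element → C:15, Cl:2, F:4, O:4.
Total: 25.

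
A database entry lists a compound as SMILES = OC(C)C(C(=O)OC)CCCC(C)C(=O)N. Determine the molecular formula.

Walk through each heavy atom and fill implicit hydrogens from standard valence (C 4, N 3, O 2, S 2, halogen 1):
  atom 1: O, bond orders sum to 1 (valence 2) → 1 H
  atom 2: C, bond orders sum to 3 (valence 4) → 1 H
  atom 3: C, bond orders sum to 1 (valence 4) → 3 H
  atom 4: C, bond orders sum to 3 (valence 4) → 1 H
  atom 5: C, bond orders sum to 4 (valence 4) → 0 H
  atom 6: O, bond orders sum to 2 (valence 2) → 0 H
  atom 7: O, bond orders sum to 2 (valence 2) → 0 H
  atom 8: C, bond orders sum to 1 (valence 4) → 3 H
  atom 9: C, bond orders sum to 2 (valence 4) → 2 H
  atom 10: C, bond orders sum to 2 (valence 4) → 2 H
  atom 11: C, bond orders sum to 2 (valence 4) → 2 H
  atom 12: C, bond orders sum to 3 (valence 4) → 1 H
  atom 13: C, bond orders sum to 1 (valence 4) → 3 H
  atom 14: C, bond orders sum to 4 (valence 4) → 0 H
  atom 15: O, bond orders sum to 2 (valence 2) → 0 H
  atom 16: N, bond orders sum to 1 (valence 3) → 2 H
Totals → C:11, H:21, N:1, O:4.

C11H21NO4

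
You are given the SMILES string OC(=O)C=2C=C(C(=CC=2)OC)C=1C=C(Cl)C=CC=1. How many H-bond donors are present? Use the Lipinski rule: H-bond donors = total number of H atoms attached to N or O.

Donors: find every N or O and count the H atoms it carries.
  atom 1 (O): bond orders sum to 1 → 1 H
  atom 3 (O): bond orders sum to 2 → 0 H
  atom 10 (O): bond orders sum to 2 → 0 H
Lipinski HBD = 1.

1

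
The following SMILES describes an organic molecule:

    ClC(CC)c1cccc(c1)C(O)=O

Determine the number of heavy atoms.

13

Every atom symbol written in the SMILES (organic subset) is one heavy atom; implicit H are not written.
Heavy atoms by element → C:10, Cl:1, O:2.
Total: 13.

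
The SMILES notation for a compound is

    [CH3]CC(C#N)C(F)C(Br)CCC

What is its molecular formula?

Walk through each heavy atom and fill implicit hydrogens from standard valence (C 4, N 3, O 2, S 2, halogen 1):
  atom 1: C with explicit H count 3
  atom 2: C, bond orders sum to 2 (valence 4) → 2 H
  atom 3: C, bond orders sum to 3 (valence 4) → 1 H
  atom 4: C, bond orders sum to 4 (valence 4) → 0 H
  atom 5: N, bond orders sum to 3 (valence 3) → 0 H
  atom 6: C, bond orders sum to 3 (valence 4) → 1 H
  atom 7: F (halogen, monovalent) → 0 H
  atom 8: C, bond orders sum to 3 (valence 4) → 1 H
  atom 9: Br (halogen, monovalent) → 0 H
  atom 10: C, bond orders sum to 2 (valence 4) → 2 H
  atom 11: C, bond orders sum to 2 (valence 4) → 2 H
  atom 12: C, bond orders sum to 1 (valence 4) → 3 H
Totals → C:9, H:15, Br:1, F:1, N:1.

C9H15BrFN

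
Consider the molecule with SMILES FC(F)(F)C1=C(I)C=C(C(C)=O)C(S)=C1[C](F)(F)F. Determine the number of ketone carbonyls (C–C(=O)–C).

The ketone motif appears at heavy-atom position 10 in the SMILES.
Other groups present: 1 thiol.
Ketone count: 1.

1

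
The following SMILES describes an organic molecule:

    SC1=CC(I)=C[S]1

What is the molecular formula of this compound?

Walk through each heavy atom and fill implicit hydrogens from standard valence (C 4, N 3, O 2, S 2, halogen 1):
  atom 1: S, bond orders sum to 1 (valence 2) → 1 H
  atom 2: C, bond orders sum to 4 (valence 4) → 0 H
  atom 3: C, bond orders sum to 3 (valence 4) → 1 H
  atom 4: C, bond orders sum to 4 (valence 4) → 0 H
  atom 5: I (halogen, monovalent) → 0 H
  atom 6: C, bond orders sum to 3 (valence 4) → 1 H
  atom 7: S with explicit H count 0
Totals → C:4, H:3, I:1, S:2.
In Hill order: C4H3IS2.

C4H3IS2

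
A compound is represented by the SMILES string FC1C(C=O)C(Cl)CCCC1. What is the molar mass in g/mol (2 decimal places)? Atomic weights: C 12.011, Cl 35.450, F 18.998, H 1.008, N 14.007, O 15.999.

First, the molecular formula is C8H12ClFO (counting implicit H from valence).
  C: 8 × 12.011 = 96.088
  Cl: 1 × 35.450 = 35.450
  F: 1 × 18.998 = 18.998
  H: 12 × 1.008 = 12.096
  O: 1 × 15.999 = 15.999
Sum: 8×12.011 + 1×35.450 + 1×18.998 + 12×1.008 + 1×15.999 = 178.631 → 178.63 g/mol.

178.63 g/mol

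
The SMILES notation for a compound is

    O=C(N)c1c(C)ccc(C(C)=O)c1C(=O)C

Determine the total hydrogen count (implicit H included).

13

Walk through each heavy atom and fill implicit hydrogens from standard valence (C 4, N 3, O 2, S 2, halogen 1); for lowercase aromatic atoms, an aromatic c carries 1 H when it has two neighbours and 0 H with three, and aromatic n carries 0 H:
  atom 1: O, bond orders sum to 2 (valence 2) → 0 H
  atom 2: C, bond orders sum to 4 (valence 4) → 0 H
  atom 3: N, bond orders sum to 1 (valence 3) → 2 H
  atom 4: aromatic c, 3 neighbours → 0 H
  atom 5: aromatic c, 3 neighbours → 0 H
  atom 6: C, bond orders sum to 1 (valence 4) → 3 H
  atom 7: aromatic c, 2 neighbours → 1 H
  atom 8: aromatic c, 2 neighbours → 1 H
  atom 9: aromatic c, 3 neighbours → 0 H
  atom 10: C, bond orders sum to 4 (valence 4) → 0 H
  atom 11: C, bond orders sum to 1 (valence 4) → 3 H
  atom 12: O, bond orders sum to 2 (valence 2) → 0 H
  atom 13: aromatic c, 3 neighbours → 0 H
  atom 14: C, bond orders sum to 4 (valence 4) → 0 H
  atom 15: O, bond orders sum to 2 (valence 2) → 0 H
  atom 16: C, bond orders sum to 1 (valence 4) → 3 H
Total hydrogens: 13.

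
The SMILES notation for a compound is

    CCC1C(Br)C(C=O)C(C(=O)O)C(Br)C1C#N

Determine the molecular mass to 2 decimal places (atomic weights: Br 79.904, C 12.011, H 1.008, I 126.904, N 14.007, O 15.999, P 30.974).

First, the molecular formula is C11H13Br2NO3 (counting implicit H from valence).
  Br: 2 × 79.904 = 159.808
  C: 11 × 12.011 = 132.121
  H: 13 × 1.008 = 13.104
  N: 1 × 14.007 = 14.007
  O: 3 × 15.999 = 47.997
Sum: 2×79.904 + 11×12.011 + 13×1.008 + 1×14.007 + 3×15.999 = 367.037 → 367.04 g/mol.

367.04 g/mol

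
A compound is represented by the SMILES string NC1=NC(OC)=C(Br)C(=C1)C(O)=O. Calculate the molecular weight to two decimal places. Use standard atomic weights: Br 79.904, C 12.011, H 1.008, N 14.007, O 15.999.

247.05 g/mol

First, the molecular formula is C7H7BrN2O3 (counting implicit H from valence).
  Br: 1 × 79.904 = 79.904
  C: 7 × 12.011 = 84.077
  H: 7 × 1.008 = 7.056
  N: 2 × 14.007 = 28.014
  O: 3 × 15.999 = 47.997
Sum: 1×79.904 + 7×12.011 + 7×1.008 + 2×14.007 + 3×15.999 = 247.048 → 247.05 g/mol.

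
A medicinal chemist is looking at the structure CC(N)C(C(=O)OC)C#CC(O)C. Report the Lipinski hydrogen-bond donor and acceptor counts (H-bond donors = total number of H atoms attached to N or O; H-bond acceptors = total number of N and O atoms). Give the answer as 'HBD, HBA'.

3, 4

Donors: find every N or O and count the H atoms it carries.
  atom 3 (N): bond orders sum to 1 → 2 H
  atom 6 (O): bond orders sum to 2 → 0 H
  atom 7 (O): bond orders sum to 2 → 0 H
  atom 12 (O): bond orders sum to 1 → 1 H
Lipinski HBD = 3.
Acceptors: N atoms = 1, O atoms = 3 → HBA = 4.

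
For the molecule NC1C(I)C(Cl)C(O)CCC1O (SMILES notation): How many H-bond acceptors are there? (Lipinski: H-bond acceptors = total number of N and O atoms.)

3

N atoms: 1; O atoms: 2.
Lipinski HBA = 1 + 2 = 3.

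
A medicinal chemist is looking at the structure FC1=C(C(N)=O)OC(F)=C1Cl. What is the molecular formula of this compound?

Walk through each heavy atom and fill implicit hydrogens from standard valence (C 4, N 3, O 2, S 2, halogen 1):
  atom 1: F (halogen, monovalent) → 0 H
  atom 2: C, bond orders sum to 4 (valence 4) → 0 H
  atom 3: C, bond orders sum to 4 (valence 4) → 0 H
  atom 4: C, bond orders sum to 4 (valence 4) → 0 H
  atom 5: N, bond orders sum to 1 (valence 3) → 2 H
  atom 6: O, bond orders sum to 2 (valence 2) → 0 H
  atom 7: O, bond orders sum to 2 (valence 2) → 0 H
  atom 8: C, bond orders sum to 4 (valence 4) → 0 H
  atom 9: F (halogen, monovalent) → 0 H
  atom 10: C, bond orders sum to 4 (valence 4) → 0 H
  atom 11: Cl (halogen, monovalent) → 0 H
Totals → C:5, H:2, Cl:1, F:2, N:1, O:2.
In Hill order: C5H2ClF2NO2.

C5H2ClF2NO2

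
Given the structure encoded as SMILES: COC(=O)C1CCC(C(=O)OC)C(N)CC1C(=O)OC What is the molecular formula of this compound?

Walk through each heavy atom and fill implicit hydrogens from standard valence (C 4, N 3, O 2, S 2, halogen 1):
  atom 1: C, bond orders sum to 1 (valence 4) → 3 H
  atom 2: O, bond orders sum to 2 (valence 2) → 0 H
  atom 3: C, bond orders sum to 4 (valence 4) → 0 H
  atom 4: O, bond orders sum to 2 (valence 2) → 0 H
  atom 5: C, bond orders sum to 3 (valence 4) → 1 H
  atom 6: C, bond orders sum to 2 (valence 4) → 2 H
  atom 7: C, bond orders sum to 2 (valence 4) → 2 H
  atom 8: C, bond orders sum to 3 (valence 4) → 1 H
  atom 9: C, bond orders sum to 4 (valence 4) → 0 H
  atom 10: O, bond orders sum to 2 (valence 2) → 0 H
  atom 11: O, bond orders sum to 2 (valence 2) → 0 H
  atom 12: C, bond orders sum to 1 (valence 4) → 3 H
  atom 13: C, bond orders sum to 3 (valence 4) → 1 H
  atom 14: N, bond orders sum to 1 (valence 3) → 2 H
  atom 15: C, bond orders sum to 2 (valence 4) → 2 H
  atom 16: C, bond orders sum to 3 (valence 4) → 1 H
  atom 17: C, bond orders sum to 4 (valence 4) → 0 H
  atom 18: O, bond orders sum to 2 (valence 2) → 0 H
  atom 19: O, bond orders sum to 2 (valence 2) → 0 H
  atom 20: C, bond orders sum to 1 (valence 4) → 3 H
Totals → C:13, H:21, N:1, O:6.

C13H21NO6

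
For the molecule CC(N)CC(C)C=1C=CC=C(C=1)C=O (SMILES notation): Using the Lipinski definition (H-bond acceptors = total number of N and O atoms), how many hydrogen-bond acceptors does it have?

N atoms: 1; O atoms: 1.
Lipinski HBA = 1 + 1 = 2.

2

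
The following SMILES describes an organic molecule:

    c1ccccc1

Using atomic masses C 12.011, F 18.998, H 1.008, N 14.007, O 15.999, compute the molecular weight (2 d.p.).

78.11 g/mol

First, the molecular formula is C6H6 (counting implicit H from valence).
  C: 6 × 12.011 = 72.066
  H: 6 × 1.008 = 6.048
Sum: 6×12.011 + 6×1.008 = 78.114 → 78.11 g/mol.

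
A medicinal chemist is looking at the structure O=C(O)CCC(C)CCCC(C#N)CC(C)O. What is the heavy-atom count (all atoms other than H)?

17

Every atom symbol written in the SMILES (organic subset) is one heavy atom; implicit H are not written.
Heavy atoms by element → C:13, N:1, O:3.
Total: 17.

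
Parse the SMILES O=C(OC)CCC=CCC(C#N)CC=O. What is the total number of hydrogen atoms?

15

Walk through each heavy atom and fill implicit hydrogens from standard valence (C 4, N 3, O 2, S 2, halogen 1):
  atom 1: O, bond orders sum to 2 (valence 2) → 0 H
  atom 2: C, bond orders sum to 4 (valence 4) → 0 H
  atom 3: O, bond orders sum to 2 (valence 2) → 0 H
  atom 4: C, bond orders sum to 1 (valence 4) → 3 H
  atom 5: C, bond orders sum to 2 (valence 4) → 2 H
  atom 6: C, bond orders sum to 2 (valence 4) → 2 H
  atom 7: C, bond orders sum to 3 (valence 4) → 1 H
  atom 8: C, bond orders sum to 3 (valence 4) → 1 H
  atom 9: C, bond orders sum to 2 (valence 4) → 2 H
  atom 10: C, bond orders sum to 3 (valence 4) → 1 H
  atom 11: C, bond orders sum to 4 (valence 4) → 0 H
  atom 12: N, bond orders sum to 3 (valence 3) → 0 H
  atom 13: C, bond orders sum to 2 (valence 4) → 2 H
  atom 14: C, bond orders sum to 3 (valence 4) → 1 H
  atom 15: O, bond orders sum to 2 (valence 2) → 0 H
Total hydrogens: 15.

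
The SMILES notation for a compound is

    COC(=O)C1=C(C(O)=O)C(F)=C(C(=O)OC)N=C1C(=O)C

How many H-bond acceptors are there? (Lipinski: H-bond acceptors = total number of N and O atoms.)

N atoms: 1; O atoms: 7.
Lipinski HBA = 1 + 7 = 8.

8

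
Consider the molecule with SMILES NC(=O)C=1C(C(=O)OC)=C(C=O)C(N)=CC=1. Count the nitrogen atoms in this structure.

Scan the SMILES for N atoms (remember two-letter symbols like Cl and Br are single atoms).
Nitrogen count: 2.

2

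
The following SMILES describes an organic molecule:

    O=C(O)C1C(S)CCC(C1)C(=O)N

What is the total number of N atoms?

Scan the SMILES for N atoms (remember two-letter symbols like Cl and Br are single atoms).
Nitrogen count: 1.

1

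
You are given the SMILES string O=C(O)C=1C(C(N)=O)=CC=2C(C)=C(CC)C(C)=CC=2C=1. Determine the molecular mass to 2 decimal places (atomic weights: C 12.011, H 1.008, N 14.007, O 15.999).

First, the molecular formula is C16H17NO3 (counting implicit H from valence).
  C: 16 × 12.011 = 192.176
  H: 17 × 1.008 = 17.136
  N: 1 × 14.007 = 14.007
  O: 3 × 15.999 = 47.997
Sum: 16×12.011 + 17×1.008 + 1×14.007 + 3×15.999 = 271.316 → 271.32 g/mol.

271.32 g/mol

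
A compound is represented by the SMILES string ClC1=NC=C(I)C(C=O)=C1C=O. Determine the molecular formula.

C7H3ClINO2

Walk through each heavy atom and fill implicit hydrogens from standard valence (C 4, N 3, O 2, S 2, halogen 1):
  atom 1: Cl (halogen, monovalent) → 0 H
  atom 2: C, bond orders sum to 4 (valence 4) → 0 H
  atom 3: N, bond orders sum to 3 (valence 3) → 0 H
  atom 4: C, bond orders sum to 3 (valence 4) → 1 H
  atom 5: C, bond orders sum to 4 (valence 4) → 0 H
  atom 6: I (halogen, monovalent) → 0 H
  atom 7: C, bond orders sum to 4 (valence 4) → 0 H
  atom 8: C, bond orders sum to 3 (valence 4) → 1 H
  atom 9: O, bond orders sum to 2 (valence 2) → 0 H
  atom 10: C, bond orders sum to 4 (valence 4) → 0 H
  atom 11: C, bond orders sum to 3 (valence 4) → 1 H
  atom 12: O, bond orders sum to 2 (valence 2) → 0 H
Totals → C:7, H:3, Cl:1, I:1, N:1, O:2.
In Hill order: C7H3ClINO2.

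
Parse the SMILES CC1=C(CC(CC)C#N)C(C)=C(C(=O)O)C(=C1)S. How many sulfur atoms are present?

Scan the SMILES for S atoms (remember two-letter symbols like Cl and Br are single atoms).
Sulfur count: 1.

1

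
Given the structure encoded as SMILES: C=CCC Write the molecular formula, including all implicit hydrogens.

Walk through each heavy atom and fill implicit hydrogens from standard valence (C 4, N 3, O 2, S 2, halogen 1):
  atom 1: C, bond orders sum to 2 (valence 4) → 2 H
  atom 2: C, bond orders sum to 3 (valence 4) → 1 H
  atom 3: C, bond orders sum to 2 (valence 4) → 2 H
  atom 4: C, bond orders sum to 1 (valence 4) → 3 H
Totals → C:4, H:8.
In Hill order: C4H8.

C4H8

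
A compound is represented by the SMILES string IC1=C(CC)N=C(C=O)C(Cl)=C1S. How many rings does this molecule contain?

1

In SMILES, each pair of matching ring-closure digits denotes one ring-closing bond; the number of such bonds equals the number of independent rings.
Ring-closure bonds here: 1.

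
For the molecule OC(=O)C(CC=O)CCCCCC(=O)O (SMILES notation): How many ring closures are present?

0

In SMILES, each pair of matching ring-closure digits denotes one ring-closing bond; the number of such bonds equals the number of independent rings.
Ring-closure bonds here: 0.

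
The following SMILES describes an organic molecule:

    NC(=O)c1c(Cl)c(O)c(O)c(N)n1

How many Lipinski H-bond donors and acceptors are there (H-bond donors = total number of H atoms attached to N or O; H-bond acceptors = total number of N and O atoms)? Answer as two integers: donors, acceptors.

6, 6

Donors: find every N or O and count the H atoms it carries.
  atom 1 (N): bond orders sum to 1 → 2 H
  atom 3 (O): bond orders sum to 2 → 0 H
  atom 8 (O): bond orders sum to 1 → 1 H
  atom 10 (O): bond orders sum to 1 → 1 H
  atom 12 (N): bond orders sum to 1 → 2 H
  atom 13 (N): bond orders sum to 3 → 0 H
Lipinski HBD = 6.
Acceptors: N atoms = 3, O atoms = 3 → HBA = 6.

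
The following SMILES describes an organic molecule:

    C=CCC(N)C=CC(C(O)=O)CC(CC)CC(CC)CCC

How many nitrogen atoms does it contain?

Scan the SMILES for N atoms (remember two-letter symbols like Cl and Br are single atoms).
Nitrogen count: 1.

1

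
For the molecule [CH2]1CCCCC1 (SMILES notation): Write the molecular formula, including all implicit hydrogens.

Walk through each heavy atom and fill implicit hydrogens from standard valence (C 4, N 3, O 2, S 2, halogen 1):
  atom 1: C with explicit H count 2
  atom 2: C, bond orders sum to 2 (valence 4) → 2 H
  atom 3: C, bond orders sum to 2 (valence 4) → 2 H
  atom 4: C, bond orders sum to 2 (valence 4) → 2 H
  atom 5: C, bond orders sum to 2 (valence 4) → 2 H
  atom 6: C, bond orders sum to 2 (valence 4) → 2 H
Totals → C:6, H:12.

C6H12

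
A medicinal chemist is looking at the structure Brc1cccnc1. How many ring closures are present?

1

In SMILES, each pair of matching ring-closure digits denotes one ring-closing bond; the number of such bonds equals the number of independent rings.
Ring-closure bonds here: 1.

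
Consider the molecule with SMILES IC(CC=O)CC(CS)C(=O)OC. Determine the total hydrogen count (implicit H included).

13

Walk through each heavy atom and fill implicit hydrogens from standard valence (C 4, N 3, O 2, S 2, halogen 1):
  atom 1: I (halogen, monovalent) → 0 H
  atom 2: C, bond orders sum to 3 (valence 4) → 1 H
  atom 3: C, bond orders sum to 2 (valence 4) → 2 H
  atom 4: C, bond orders sum to 3 (valence 4) → 1 H
  atom 5: O, bond orders sum to 2 (valence 2) → 0 H
  atom 6: C, bond orders sum to 2 (valence 4) → 2 H
  atom 7: C, bond orders sum to 3 (valence 4) → 1 H
  atom 8: C, bond orders sum to 2 (valence 4) → 2 H
  atom 9: S, bond orders sum to 1 (valence 2) → 1 H
  atom 10: C, bond orders sum to 4 (valence 4) → 0 H
  atom 11: O, bond orders sum to 2 (valence 2) → 0 H
  atom 12: O, bond orders sum to 2 (valence 2) → 0 H
  atom 13: C, bond orders sum to 1 (valence 4) → 3 H
Total hydrogens: 13.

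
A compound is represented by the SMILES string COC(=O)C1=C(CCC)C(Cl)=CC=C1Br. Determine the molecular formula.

C11H12BrClO2

Walk through each heavy atom and fill implicit hydrogens from standard valence (C 4, N 3, O 2, S 2, halogen 1):
  atom 1: C, bond orders sum to 1 (valence 4) → 3 H
  atom 2: O, bond orders sum to 2 (valence 2) → 0 H
  atom 3: C, bond orders sum to 4 (valence 4) → 0 H
  atom 4: O, bond orders sum to 2 (valence 2) → 0 H
  atom 5: C, bond orders sum to 4 (valence 4) → 0 H
  atom 6: C, bond orders sum to 4 (valence 4) → 0 H
  atom 7: C, bond orders sum to 2 (valence 4) → 2 H
  atom 8: C, bond orders sum to 2 (valence 4) → 2 H
  atom 9: C, bond orders sum to 1 (valence 4) → 3 H
  atom 10: C, bond orders sum to 4 (valence 4) → 0 H
  atom 11: Cl (halogen, monovalent) → 0 H
  atom 12: C, bond orders sum to 3 (valence 4) → 1 H
  atom 13: C, bond orders sum to 3 (valence 4) → 1 H
  atom 14: C, bond orders sum to 4 (valence 4) → 0 H
  atom 15: Br (halogen, monovalent) → 0 H
Totals → C:11, H:12, Br:1, Cl:1, O:2.
In Hill order: C11H12BrClO2.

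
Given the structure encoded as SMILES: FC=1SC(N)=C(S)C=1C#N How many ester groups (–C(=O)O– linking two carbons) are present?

Scan the SMILES for the ester motif — none present.
Groups that are present: 1 nitrile, 1 primary amine, 1 thiol.

0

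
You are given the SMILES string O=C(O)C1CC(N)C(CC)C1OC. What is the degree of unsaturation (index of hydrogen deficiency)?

Molecular formula: C9H17NO3.
DoU = (2C + 2 + N − H − X) / 2, where X is the halogen count and O/S are ignored.
    = (2·9 + 2 + 1 − 17 − 0) / 2 = 4 / 2 = 2.

2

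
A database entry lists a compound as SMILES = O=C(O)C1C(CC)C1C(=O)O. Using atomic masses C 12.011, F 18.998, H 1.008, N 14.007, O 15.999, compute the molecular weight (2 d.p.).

First, the molecular formula is C7H10O4 (counting implicit H from valence).
  C: 7 × 12.011 = 84.077
  H: 10 × 1.008 = 10.080
  O: 4 × 15.999 = 63.996
Sum: 7×12.011 + 10×1.008 + 4×15.999 = 158.153 → 158.15 g/mol.

158.15 g/mol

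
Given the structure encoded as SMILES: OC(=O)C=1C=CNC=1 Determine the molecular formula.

C5H5NO2

Walk through each heavy atom and fill implicit hydrogens from standard valence (C 4, N 3, O 2, S 2, halogen 1):
  atom 1: O, bond orders sum to 1 (valence 2) → 1 H
  atom 2: C, bond orders sum to 4 (valence 4) → 0 H
  atom 3: O, bond orders sum to 2 (valence 2) → 0 H
  atom 4: C, bond orders sum to 4 (valence 4) → 0 H
  atom 5: C, bond orders sum to 3 (valence 4) → 1 H
  atom 6: C, bond orders sum to 3 (valence 4) → 1 H
  atom 7: N, bond orders sum to 2 (valence 3) → 1 H
  atom 8: C, bond orders sum to 3 (valence 4) → 1 H
Totals → C:5, H:5, N:1, O:2.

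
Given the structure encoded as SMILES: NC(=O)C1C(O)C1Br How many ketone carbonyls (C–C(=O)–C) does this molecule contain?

Scan the SMILES for the ketone motif — none present.
Groups that are present: 1 amide, 1 hydroxyl.

0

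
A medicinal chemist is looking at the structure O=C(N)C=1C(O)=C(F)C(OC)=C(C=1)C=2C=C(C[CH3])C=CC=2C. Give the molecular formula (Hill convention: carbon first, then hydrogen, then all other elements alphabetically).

Walk through each heavy atom and fill implicit hydrogens from standard valence (C 4, N 3, O 2, S 2, halogen 1):
  atom 1: O, bond orders sum to 2 (valence 2) → 0 H
  atom 2: C, bond orders sum to 4 (valence 4) → 0 H
  atom 3: N, bond orders sum to 1 (valence 3) → 2 H
  atom 4: C, bond orders sum to 4 (valence 4) → 0 H
  atom 5: C, bond orders sum to 4 (valence 4) → 0 H
  atom 6: O, bond orders sum to 1 (valence 2) → 1 H
  atom 7: C, bond orders sum to 4 (valence 4) → 0 H
  atom 8: F (halogen, monovalent) → 0 H
  atom 9: C, bond orders sum to 4 (valence 4) → 0 H
  atom 10: O, bond orders sum to 2 (valence 2) → 0 H
  atom 11: C, bond orders sum to 1 (valence 4) → 3 H
  atom 12: C, bond orders sum to 4 (valence 4) → 0 H
  atom 13: C, bond orders sum to 3 (valence 4) → 1 H
  atom 14: C, bond orders sum to 4 (valence 4) → 0 H
  atom 15: C, bond orders sum to 3 (valence 4) → 1 H
  atom 16: C, bond orders sum to 4 (valence 4) → 0 H
  atom 17: C, bond orders sum to 2 (valence 4) → 2 H
  atom 18: C with explicit H count 3
  atom 19: C, bond orders sum to 3 (valence 4) → 1 H
  atom 20: C, bond orders sum to 3 (valence 4) → 1 H
  atom 21: C, bond orders sum to 4 (valence 4) → 0 H
  atom 22: C, bond orders sum to 1 (valence 4) → 3 H
Totals → C:17, H:18, F:1, N:1, O:3.
In Hill order: C17H18FNO3.

C17H18FNO3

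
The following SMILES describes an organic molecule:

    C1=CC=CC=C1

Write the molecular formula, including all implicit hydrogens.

C6H6

Walk through each heavy atom and fill implicit hydrogens from standard valence (C 4, N 3, O 2, S 2, halogen 1):
  atom 1: C, bond orders sum to 3 (valence 4) → 1 H
  atom 2: C, bond orders sum to 3 (valence 4) → 1 H
  atom 3: C, bond orders sum to 3 (valence 4) → 1 H
  atom 4: C, bond orders sum to 3 (valence 4) → 1 H
  atom 5: C, bond orders sum to 3 (valence 4) → 1 H
  atom 6: C, bond orders sum to 3 (valence 4) → 1 H
Totals → C:6, H:6.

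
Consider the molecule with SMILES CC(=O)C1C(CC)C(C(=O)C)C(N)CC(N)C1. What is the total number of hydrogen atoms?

Walk through each heavy atom and fill implicit hydrogens from standard valence (C 4, N 3, O 2, S 2, halogen 1):
  atom 1: C, bond orders sum to 1 (valence 4) → 3 H
  atom 2: C, bond orders sum to 4 (valence 4) → 0 H
  atom 3: O, bond orders sum to 2 (valence 2) → 0 H
  atom 4: C, bond orders sum to 3 (valence 4) → 1 H
  atom 5: C, bond orders sum to 3 (valence 4) → 1 H
  atom 6: C, bond orders sum to 2 (valence 4) → 2 H
  atom 7: C, bond orders sum to 1 (valence 4) → 3 H
  atom 8: C, bond orders sum to 3 (valence 4) → 1 H
  atom 9: C, bond orders sum to 4 (valence 4) → 0 H
  atom 10: O, bond orders sum to 2 (valence 2) → 0 H
  atom 11: C, bond orders sum to 1 (valence 4) → 3 H
  atom 12: C, bond orders sum to 3 (valence 4) → 1 H
  atom 13: N, bond orders sum to 1 (valence 3) → 2 H
  atom 14: C, bond orders sum to 2 (valence 4) → 2 H
  atom 15: C, bond orders sum to 3 (valence 4) → 1 H
  atom 16: N, bond orders sum to 1 (valence 3) → 2 H
  atom 17: C, bond orders sum to 2 (valence 4) → 2 H
Total hydrogens: 24.

24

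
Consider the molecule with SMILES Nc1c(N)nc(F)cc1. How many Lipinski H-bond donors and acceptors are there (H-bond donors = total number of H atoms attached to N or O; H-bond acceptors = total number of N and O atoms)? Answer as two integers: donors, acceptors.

Donors: find every N or O and count the H atoms it carries.
  atom 1 (N): bond orders sum to 1 → 2 H
  atom 4 (N): bond orders sum to 1 → 2 H
  atom 5 (N): bond orders sum to 3 → 0 H
Lipinski HBD = 4.
Acceptors: N atoms = 3, O atoms = 0 → HBA = 3.

4, 3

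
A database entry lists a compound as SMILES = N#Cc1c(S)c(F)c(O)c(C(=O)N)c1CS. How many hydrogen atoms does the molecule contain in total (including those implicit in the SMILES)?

7

Walk through each heavy atom and fill implicit hydrogens from standard valence (C 4, N 3, O 2, S 2, halogen 1); for lowercase aromatic atoms, an aromatic c carries 1 H when it has two neighbours and 0 H with three, and aromatic n carries 0 H:
  atom 1: N, bond orders sum to 3 (valence 3) → 0 H
  atom 2: C, bond orders sum to 4 (valence 4) → 0 H
  atom 3: aromatic c, 3 neighbours → 0 H
  atom 4: aromatic c, 3 neighbours → 0 H
  atom 5: S, bond orders sum to 1 (valence 2) → 1 H
  atom 6: aromatic c, 3 neighbours → 0 H
  atom 7: F (halogen, monovalent) → 0 H
  atom 8: aromatic c, 3 neighbours → 0 H
  atom 9: O, bond orders sum to 1 (valence 2) → 1 H
  atom 10: aromatic c, 3 neighbours → 0 H
  atom 11: C, bond orders sum to 4 (valence 4) → 0 H
  atom 12: O, bond orders sum to 2 (valence 2) → 0 H
  atom 13: N, bond orders sum to 1 (valence 3) → 2 H
  atom 14: aromatic c, 3 neighbours → 0 H
  atom 15: C, bond orders sum to 2 (valence 4) → 2 H
  atom 16: S, bond orders sum to 1 (valence 2) → 1 H
Total hydrogens: 7.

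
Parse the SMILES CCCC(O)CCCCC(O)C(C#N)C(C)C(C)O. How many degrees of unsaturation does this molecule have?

2

Molecular formula: C15H29NO3.
DoU = (2C + 2 + N − H − X) / 2, where X is the halogen count and O/S are ignored.
    = (2·15 + 2 + 1 − 29 − 0) / 2 = 4 / 2 = 2.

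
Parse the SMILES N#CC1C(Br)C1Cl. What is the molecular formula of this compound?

Walk through each heavy atom and fill implicit hydrogens from standard valence (C 4, N 3, O 2, S 2, halogen 1):
  atom 1: N, bond orders sum to 3 (valence 3) → 0 H
  atom 2: C, bond orders sum to 4 (valence 4) → 0 H
  atom 3: C, bond orders sum to 3 (valence 4) → 1 H
  atom 4: C, bond orders sum to 3 (valence 4) → 1 H
  atom 5: Br (halogen, monovalent) → 0 H
  atom 6: C, bond orders sum to 3 (valence 4) → 1 H
  atom 7: Cl (halogen, monovalent) → 0 H
Totals → C:4, H:3, Br:1, Cl:1, N:1.

C4H3BrClN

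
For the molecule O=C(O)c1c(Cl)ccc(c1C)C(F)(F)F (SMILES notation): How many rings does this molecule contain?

In SMILES, each pair of matching ring-closure digits denotes one ring-closing bond; the number of such bonds equals the number of independent rings.
Ring-closure bonds here: 1.

1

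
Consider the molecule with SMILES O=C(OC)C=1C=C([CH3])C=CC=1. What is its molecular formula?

C9H10O2

Walk through each heavy atom and fill implicit hydrogens from standard valence (C 4, N 3, O 2, S 2, halogen 1):
  atom 1: O, bond orders sum to 2 (valence 2) → 0 H
  atom 2: C, bond orders sum to 4 (valence 4) → 0 H
  atom 3: O, bond orders sum to 2 (valence 2) → 0 H
  atom 4: C, bond orders sum to 1 (valence 4) → 3 H
  atom 5: C, bond orders sum to 4 (valence 4) → 0 H
  atom 6: C, bond orders sum to 3 (valence 4) → 1 H
  atom 7: C, bond orders sum to 4 (valence 4) → 0 H
  atom 8: C with explicit H count 3
  atom 9: C, bond orders sum to 3 (valence 4) → 1 H
  atom 10: C, bond orders sum to 3 (valence 4) → 1 H
  atom 11: C, bond orders sum to 3 (valence 4) → 1 H
Totals → C:9, H:10, O:2.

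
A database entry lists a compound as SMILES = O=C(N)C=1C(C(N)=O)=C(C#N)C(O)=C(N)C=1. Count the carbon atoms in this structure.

9

Count every carbon token in the SMILES (each C, including those in ring-closure positions and inside branches).
Carbon count: 9.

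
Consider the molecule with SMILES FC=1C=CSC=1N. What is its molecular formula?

Walk through each heavy atom and fill implicit hydrogens from standard valence (C 4, N 3, O 2, S 2, halogen 1):
  atom 1: F (halogen, monovalent) → 0 H
  atom 2: C, bond orders sum to 4 (valence 4) → 0 H
  atom 3: C, bond orders sum to 3 (valence 4) → 1 H
  atom 4: C, bond orders sum to 3 (valence 4) → 1 H
  atom 5: S, bond orders sum to 2 (valence 2) → 0 H
  atom 6: C, bond orders sum to 4 (valence 4) → 0 H
  atom 7: N, bond orders sum to 1 (valence 3) → 2 H
Totals → C:4, H:4, F:1, N:1, S:1.

C4H4FNS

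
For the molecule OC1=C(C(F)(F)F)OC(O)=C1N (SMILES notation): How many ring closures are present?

In SMILES, each pair of matching ring-closure digits denotes one ring-closing bond; the number of such bonds equals the number of independent rings.
Ring-closure bonds here: 1.

1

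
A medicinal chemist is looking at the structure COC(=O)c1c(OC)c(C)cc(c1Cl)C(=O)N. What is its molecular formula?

Walk through each heavy atom and fill implicit hydrogens from standard valence (C 4, N 3, O 2, S 2, halogen 1); for lowercase aromatic atoms, an aromatic c carries 1 H when it has two neighbours and 0 H with three, and aromatic n carries 0 H:
  atom 1: C, bond orders sum to 1 (valence 4) → 3 H
  atom 2: O, bond orders sum to 2 (valence 2) → 0 H
  atom 3: C, bond orders sum to 4 (valence 4) → 0 H
  atom 4: O, bond orders sum to 2 (valence 2) → 0 H
  atom 5: aromatic c, 3 neighbours → 0 H
  atom 6: aromatic c, 3 neighbours → 0 H
  atom 7: O, bond orders sum to 2 (valence 2) → 0 H
  atom 8: C, bond orders sum to 1 (valence 4) → 3 H
  atom 9: aromatic c, 3 neighbours → 0 H
  atom 10: C, bond orders sum to 1 (valence 4) → 3 H
  atom 11: aromatic c, 2 neighbours → 1 H
  atom 12: aromatic c, 3 neighbours → 0 H
  atom 13: aromatic c, 3 neighbours → 0 H
  atom 14: Cl (halogen, monovalent) → 0 H
  atom 15: C, bond orders sum to 4 (valence 4) → 0 H
  atom 16: O, bond orders sum to 2 (valence 2) → 0 H
  atom 17: N, bond orders sum to 1 (valence 3) → 2 H
Totals → C:11, H:12, Cl:1, N:1, O:4.
In Hill order: C11H12ClNO4.

C11H12ClNO4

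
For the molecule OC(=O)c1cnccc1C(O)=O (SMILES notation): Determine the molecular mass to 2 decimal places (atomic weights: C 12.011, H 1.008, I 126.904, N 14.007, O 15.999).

First, the molecular formula is C7H5NO4 (counting implicit H from valence).
  C: 7 × 12.011 = 84.077
  H: 5 × 1.008 = 5.040
  N: 1 × 14.007 = 14.007
  O: 4 × 15.999 = 63.996
Sum: 7×12.011 + 5×1.008 + 1×14.007 + 4×15.999 = 167.120 → 167.12 g/mol.

167.12 g/mol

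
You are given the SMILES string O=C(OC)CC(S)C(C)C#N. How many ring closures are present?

0

In SMILES, each pair of matching ring-closure digits denotes one ring-closing bond; the number of such bonds equals the number of independent rings.
Ring-closure bonds here: 0.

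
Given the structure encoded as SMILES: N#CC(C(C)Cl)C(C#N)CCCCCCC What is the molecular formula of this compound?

Walk through each heavy atom and fill implicit hydrogens from standard valence (C 4, N 3, O 2, S 2, halogen 1):
  atom 1: N, bond orders sum to 3 (valence 3) → 0 H
  atom 2: C, bond orders sum to 4 (valence 4) → 0 H
  atom 3: C, bond orders sum to 3 (valence 4) → 1 H
  atom 4: C, bond orders sum to 3 (valence 4) → 1 H
  atom 5: C, bond orders sum to 1 (valence 4) → 3 H
  atom 6: Cl (halogen, monovalent) → 0 H
  atom 7: C, bond orders sum to 3 (valence 4) → 1 H
  atom 8: C, bond orders sum to 4 (valence 4) → 0 H
  atom 9: N, bond orders sum to 3 (valence 3) → 0 H
  atom 10: C, bond orders sum to 2 (valence 4) → 2 H
  atom 11: C, bond orders sum to 2 (valence 4) → 2 H
  atom 12: C, bond orders sum to 2 (valence 4) → 2 H
  atom 13: C, bond orders sum to 2 (valence 4) → 2 H
  atom 14: C, bond orders sum to 2 (valence 4) → 2 H
  atom 15: C, bond orders sum to 2 (valence 4) → 2 H
  atom 16: C, bond orders sum to 1 (valence 4) → 3 H
Totals → C:13, H:21, Cl:1, N:2.

C13H21ClN2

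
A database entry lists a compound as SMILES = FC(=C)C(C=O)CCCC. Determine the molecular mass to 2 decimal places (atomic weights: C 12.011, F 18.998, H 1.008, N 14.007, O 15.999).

144.19 g/mol

First, the molecular formula is C8H13FO (counting implicit H from valence).
  C: 8 × 12.011 = 96.088
  F: 1 × 18.998 = 18.998
  H: 13 × 1.008 = 13.104
  O: 1 × 15.999 = 15.999
Sum: 8×12.011 + 1×18.998 + 13×1.008 + 1×15.999 = 144.189 → 144.19 g/mol.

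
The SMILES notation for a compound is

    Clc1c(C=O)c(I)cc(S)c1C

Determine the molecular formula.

C8H6ClIOS

Walk through each heavy atom and fill implicit hydrogens from standard valence (C 4, N 3, O 2, S 2, halogen 1); for lowercase aromatic atoms, an aromatic c carries 1 H when it has two neighbours and 0 H with three, and aromatic n carries 0 H:
  atom 1: Cl (halogen, monovalent) → 0 H
  atom 2: aromatic c, 3 neighbours → 0 H
  atom 3: aromatic c, 3 neighbours → 0 H
  atom 4: C, bond orders sum to 3 (valence 4) → 1 H
  atom 5: O, bond orders sum to 2 (valence 2) → 0 H
  atom 6: aromatic c, 3 neighbours → 0 H
  atom 7: I (halogen, monovalent) → 0 H
  atom 8: aromatic c, 2 neighbours → 1 H
  atom 9: aromatic c, 3 neighbours → 0 H
  atom 10: S, bond orders sum to 1 (valence 2) → 1 H
  atom 11: aromatic c, 3 neighbours → 0 H
  atom 12: C, bond orders sum to 1 (valence 4) → 3 H
Totals → C:8, H:6, Cl:1, I:1, O:1, S:1.
In Hill order: C8H6ClIOS.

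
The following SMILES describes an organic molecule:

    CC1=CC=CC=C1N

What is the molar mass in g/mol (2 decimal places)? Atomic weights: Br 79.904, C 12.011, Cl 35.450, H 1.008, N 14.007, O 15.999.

First, the molecular formula is C7H9N (counting implicit H from valence).
  C: 7 × 12.011 = 84.077
  H: 9 × 1.008 = 9.072
  N: 1 × 14.007 = 14.007
Sum: 7×12.011 + 9×1.008 + 1×14.007 = 107.156 → 107.16 g/mol.

107.16 g/mol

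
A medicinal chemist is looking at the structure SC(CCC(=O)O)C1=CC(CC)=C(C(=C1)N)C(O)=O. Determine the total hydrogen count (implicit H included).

Walk through each heavy atom and fill implicit hydrogens from standard valence (C 4, N 3, O 2, S 2, halogen 1):
  atom 1: S, bond orders sum to 1 (valence 2) → 1 H
  atom 2: C, bond orders sum to 3 (valence 4) → 1 H
  atom 3: C, bond orders sum to 2 (valence 4) → 2 H
  atom 4: C, bond orders sum to 2 (valence 4) → 2 H
  atom 5: C, bond orders sum to 4 (valence 4) → 0 H
  atom 6: O, bond orders sum to 2 (valence 2) → 0 H
  atom 7: O, bond orders sum to 1 (valence 2) → 1 H
  atom 8: C, bond orders sum to 4 (valence 4) → 0 H
  atom 9: C, bond orders sum to 3 (valence 4) → 1 H
  atom 10: C, bond orders sum to 4 (valence 4) → 0 H
  atom 11: C, bond orders sum to 2 (valence 4) → 2 H
  atom 12: C, bond orders sum to 1 (valence 4) → 3 H
  atom 13: C, bond orders sum to 4 (valence 4) → 0 H
  atom 14: C, bond orders sum to 4 (valence 4) → 0 H
  atom 15: C, bond orders sum to 3 (valence 4) → 1 H
  atom 16: N, bond orders sum to 1 (valence 3) → 2 H
  atom 17: C, bond orders sum to 4 (valence 4) → 0 H
  atom 18: O, bond orders sum to 1 (valence 2) → 1 H
  atom 19: O, bond orders sum to 2 (valence 2) → 0 H
Total hydrogens: 17.

17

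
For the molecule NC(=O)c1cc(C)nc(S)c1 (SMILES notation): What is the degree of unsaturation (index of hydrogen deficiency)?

5

Molecular formula: C7H8N2OS.
DoU = (2C + 2 + N − H − X) / 2, where X is the halogen count and O/S are ignored.
    = (2·7 + 2 + 2 − 8 − 0) / 2 = 10 / 2 = 5.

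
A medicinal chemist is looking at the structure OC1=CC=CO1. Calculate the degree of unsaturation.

3

Degree of unsaturation = (number of rings) + (number of π bonds).
Ring closures in the SMILES: 1.
π bonds: 2 double bonds (each 1 DoU) → 2 DoU from unsaturation.
Total DoU = 1 + 2 = 3.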